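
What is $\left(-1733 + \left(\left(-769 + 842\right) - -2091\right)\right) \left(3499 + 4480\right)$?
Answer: $3438949$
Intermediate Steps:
$\left(-1733 + \left(\left(-769 + 842\right) - -2091\right)\right) \left(3499 + 4480\right) = \left(-1733 + \left(73 + 2091\right)\right) 7979 = \left(-1733 + 2164\right) 7979 = 431 \cdot 7979 = 3438949$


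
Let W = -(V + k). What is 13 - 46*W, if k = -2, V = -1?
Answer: -125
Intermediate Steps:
W = 3 (W = -(-1 - 2) = -1*(-3) = 3)
13 - 46*W = 13 - 46*3 = 13 - 138 = -125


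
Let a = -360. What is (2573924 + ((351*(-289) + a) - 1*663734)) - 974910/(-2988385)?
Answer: 1080833902689/597677 ≈ 1.8084e+6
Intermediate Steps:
(2573924 + ((351*(-289) + a) - 1*663734)) - 974910/(-2988385) = (2573924 + ((351*(-289) - 360) - 1*663734)) - 974910/(-2988385) = (2573924 + ((-101439 - 360) - 663734)) - 974910*(-1/2988385) = (2573924 + (-101799 - 663734)) + 194982/597677 = (2573924 - 765533) + 194982/597677 = 1808391 + 194982/597677 = 1080833902689/597677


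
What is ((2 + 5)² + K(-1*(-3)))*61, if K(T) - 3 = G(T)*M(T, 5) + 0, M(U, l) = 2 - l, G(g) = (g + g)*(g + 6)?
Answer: -6710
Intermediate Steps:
G(g) = 2*g*(6 + g) (G(g) = (2*g)*(6 + g) = 2*g*(6 + g))
K(T) = 3 - 6*T*(6 + T) (K(T) = 3 + ((2*T*(6 + T))*(2 - 1*5) + 0) = 3 + ((2*T*(6 + T))*(2 - 5) + 0) = 3 + ((2*T*(6 + T))*(-3) + 0) = 3 + (-6*T*(6 + T) + 0) = 3 - 6*T*(6 + T))
((2 + 5)² + K(-1*(-3)))*61 = ((2 + 5)² + (3 - 6*(-1*(-3))*(6 - 1*(-3))))*61 = (7² + (3 - 6*3*(6 + 3)))*61 = (49 + (3 - 6*3*9))*61 = (49 + (3 - 162))*61 = (49 - 159)*61 = -110*61 = -6710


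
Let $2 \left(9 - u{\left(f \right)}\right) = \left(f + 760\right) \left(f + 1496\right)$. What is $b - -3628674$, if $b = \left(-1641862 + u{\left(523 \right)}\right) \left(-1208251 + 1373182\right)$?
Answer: $- \frac{968811125925}{2} \approx -4.8441 \cdot 10^{11}$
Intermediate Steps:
$u{\left(f \right)} = 9 - \frac{\left(760 + f\right) \left(1496 + f\right)}{2}$ ($u{\left(f \right)} = 9 - \frac{\left(f + 760\right) \left(f + 1496\right)}{2} = 9 - \frac{\left(760 + f\right) \left(1496 + f\right)}{2}$)
$b = - \frac{968818383273}{2}$ ($b = \left(-1641862 - \left(1158415 + \frac{273529}{2}\right)\right) \left(-1208251 + 1373182\right) = \left(-1641862 - \frac{2590359}{2}\right) 164931 = \left(- \frac{5874083}{2}\right) 164931 = - \frac{968818383273}{2} \approx -4.8441 \cdot 10^{11}$)
$b - -3628674 = - \frac{968818383273}{2} - -3628674 = - \frac{968818383273}{2} + 3628674 = - \frac{968811125925}{2}$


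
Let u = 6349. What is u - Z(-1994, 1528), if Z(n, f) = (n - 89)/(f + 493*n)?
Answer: 6231630303/981514 ≈ 6349.0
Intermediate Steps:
Z(n, f) = (-89 + n)/(f + 493*n)
u - Z(-1994, 1528) = 6349 - (-89 - 1994)/(1528 + 493*(-1994)) = 6349 - (-2083)/(1528 - 983042) = 6349 - (-2083)/(-981514) = 6349 - (-1)*(-2083)/981514 = 6349 - 1*2083/981514 = 6349 - 2083/981514 = 6231630303/981514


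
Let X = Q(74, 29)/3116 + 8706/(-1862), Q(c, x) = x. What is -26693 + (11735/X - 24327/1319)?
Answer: -27465372935634/939749249 ≈ -29226.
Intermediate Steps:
X = -712471/152684 (X = 29/3116 + 8706/(-1862) = 29*(1/3116) + 8706*(-1/1862) = 29/3116 - 4353/931 = -712471/152684 ≈ -4.6663)
-26693 + (11735/X - 24327/1319) = -26693 + (11735/(-712471/152684) - 24327/1319) = -26693 + (11735*(-152684/712471) - 24327*1/1319) = -26693 + (-1791746740/712471 - 24327/1319) = -26693 - 2380646232077/939749249 = -27465372935634/939749249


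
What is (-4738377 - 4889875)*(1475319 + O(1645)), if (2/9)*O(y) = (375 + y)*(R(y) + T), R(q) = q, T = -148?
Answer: -145223396700348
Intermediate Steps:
O(y) = 9*(-148 + y)*(375 + y)/2 (O(y) = 9*((375 + y)*(y - 148))/2 = 9*((375 + y)*(-148 + y))/2 = 9*((-148 + y)*(375 + y))/2 = 9*(-148 + y)*(375 + y)/2)
(-4738377 - 4889875)*(1475319 + O(1645)) = (-4738377 - 4889875)*(1475319 + (-249750 + (9/2)*1645² + (2043/2)*1645)) = -9628252*(1475319 + (-249750 + (9/2)*2706025 + 3360735/2)) = -9628252*(1475319 + (-249750 + 24354225/2 + 3360735/2)) = -9628252*(1475319 + 13607730) = -9628252*15083049 = -145223396700348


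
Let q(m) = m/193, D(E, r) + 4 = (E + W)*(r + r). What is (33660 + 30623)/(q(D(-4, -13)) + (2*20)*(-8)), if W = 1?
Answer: -12406619/61686 ≈ -201.13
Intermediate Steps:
D(E, r) = -4 + 2*r*(1 + E) (D(E, r) = -4 + (E + 1)*(r + r) = -4 + (1 + E)*(2*r) = -4 + 2*r*(1 + E))
q(m) = m/193 (q(m) = m*(1/193) = m/193)
(33660 + 30623)/(q(D(-4, -13)) + (2*20)*(-8)) = (33660 + 30623)/((-4 + 2*(-13) + 2*(-4)*(-13))/193 + (2*20)*(-8)) = 64283/((-4 - 26 + 104)/193 + 40*(-8)) = 64283/((1/193)*74 - 320) = 64283/(74/193 - 320) = 64283/(-61686/193) = 64283*(-193/61686) = -12406619/61686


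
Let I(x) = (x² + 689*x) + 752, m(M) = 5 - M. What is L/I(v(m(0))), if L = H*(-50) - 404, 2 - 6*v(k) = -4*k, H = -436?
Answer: 96282/14813 ≈ 6.4998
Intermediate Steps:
v(k) = ⅓ + 2*k/3 (v(k) = ⅓ - (-2)*k/3 = ⅓ + 2*k/3)
L = 21396 (L = -436*(-50) - 404 = 21800 - 404 = 21396)
I(x) = 752 + x² + 689*x
L/I(v(m(0))) = 21396/(752 + (⅓ + 2*(5 - 1*0)/3)² + 689*(⅓ + 2*(5 - 1*0)/3)) = 21396/(752 + (⅓ + 2*(5 + 0)/3)² + 689*(⅓ + 2*(5 + 0)/3)) = 21396/(752 + (⅓ + (⅔)*5)² + 689*(⅓ + (⅔)*5)) = 21396/(752 + (⅓ + 10/3)² + 689*(⅓ + 10/3)) = 21396/(752 + (11/3)² + 689*(11/3)) = 21396/(752 + 121/9 + 7579/3) = 21396/(29626/9) = 21396*(9/29626) = 96282/14813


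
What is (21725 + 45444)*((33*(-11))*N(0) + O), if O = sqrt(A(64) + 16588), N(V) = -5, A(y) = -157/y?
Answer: 121911735 + 335845*sqrt(42459)/8 ≈ 1.3056e+8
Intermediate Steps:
O = 5*sqrt(42459)/8 (O = sqrt(-157/64 + 16588) = sqrt(1061475/64) = 5*sqrt(42459)/8 ≈ 128.78)
(21725 + 45444)*((33*(-11))*N(0) + O) = (21725 + 45444)*((33*(-11))*(-5) + 5*sqrt(42459)/8) = 67169*(-363*(-5) + 5*sqrt(42459)/8) = 67169*(1815 + 5*sqrt(42459)/8) = 121911735 + 335845*sqrt(42459)/8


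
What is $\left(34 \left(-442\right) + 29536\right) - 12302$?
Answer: $2206$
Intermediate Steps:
$\left(34 \left(-442\right) + 29536\right) - 12302 = \left(-15028 + 29536\right) - 12302 = 14508 - 12302 = 2206$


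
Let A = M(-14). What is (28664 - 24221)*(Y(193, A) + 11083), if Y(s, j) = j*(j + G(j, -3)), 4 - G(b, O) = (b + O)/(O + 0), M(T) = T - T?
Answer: 49241769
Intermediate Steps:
M(T) = 0
A = 0
G(b, O) = 4 - (O + b)/O (G(b, O) = 4 - (b + O)/(O + 0) = 4 - (O + b)/O)
Y(s, j) = j*(3 + 4*j/3) (Y(s, j) = j*(j + (3 - 1*j/(-3))) = j*(j + (3 - 1*j*(-⅓))) = j*(j + (3 + j/3)) = j*(3 + 4*j/3))
(28664 - 24221)*(Y(193, A) + 11083) = (28664 - 24221)*((⅓)*0*(9 + 4*0) + 11083) = 4443*((⅓)*0*(9 + 0) + 11083) = 4443*((⅓)*0*9 + 11083) = 4443*(0 + 11083) = 4443*11083 = 49241769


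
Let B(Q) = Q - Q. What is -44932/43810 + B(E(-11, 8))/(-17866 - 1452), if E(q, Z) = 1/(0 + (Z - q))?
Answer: -22466/21905 ≈ -1.0256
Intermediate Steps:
E(q, Z) = 1/(Z - q)
B(Q) = 0
-44932/43810 + B(E(-11, 8))/(-17866 - 1452) = -44932/43810 + 0/(-17866 - 1452) = -44932*1/43810 + 0/(-19318) = -22466/21905 + 0*(-1/19318) = -22466/21905 + 0 = -22466/21905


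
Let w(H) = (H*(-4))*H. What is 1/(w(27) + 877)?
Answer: -1/2039 ≈ -0.00049044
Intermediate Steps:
w(H) = -4*H² (w(H) = (-4*H)*H = -4*H²)
1/(w(27) + 877) = 1/(-4*27² + 877) = 1/(-4*729 + 877) = 1/(-2916 + 877) = 1/(-2039) = -1/2039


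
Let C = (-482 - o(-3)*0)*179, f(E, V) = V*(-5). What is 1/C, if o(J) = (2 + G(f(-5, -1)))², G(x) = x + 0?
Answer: -1/86278 ≈ -1.1590e-5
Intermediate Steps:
f(E, V) = -5*V
G(x) = x
o(J) = 49 (o(J) = (2 - 5*(-1))² = (2 + 5)² = 7² = 49)
C = -86278 (C = (-482 - 1*49*0)*179 = (-482 - 49*0)*179 = (-482 + 0)*179 = -482*179 = -86278)
1/C = 1/(-86278) = -1/86278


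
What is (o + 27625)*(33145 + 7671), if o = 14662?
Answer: 1725986192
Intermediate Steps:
(o + 27625)*(33145 + 7671) = (14662 + 27625)*(33145 + 7671) = 42287*40816 = 1725986192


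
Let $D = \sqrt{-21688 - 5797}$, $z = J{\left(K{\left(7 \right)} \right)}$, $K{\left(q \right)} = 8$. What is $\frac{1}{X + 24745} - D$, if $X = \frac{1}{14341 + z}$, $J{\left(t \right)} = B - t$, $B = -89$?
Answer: $\frac{14244}{352467781} - i \sqrt{27485} \approx 4.0412 \cdot 10^{-5} - 165.79 i$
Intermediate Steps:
$J{\left(t \right)} = -89 - t$
$z = -97$ ($z = -89 - 8 = -97$)
$X = \frac{1}{14244}$ ($X = \frac{1}{14341 - 97} = \frac{1}{14244} \approx 7.0205 \cdot 10^{-5}$)
$D = i \sqrt{27485}$ ($D = \sqrt{-27485} = i \sqrt{27485} \approx 165.79 i$)
$\frac{1}{X + 24745} - D = \frac{1}{\frac{1}{14244} + 24745} - i \sqrt{27485} = \frac{1}{\frac{352467781}{14244}} - i \sqrt{27485} = \frac{14244}{352467781} - i \sqrt{27485}$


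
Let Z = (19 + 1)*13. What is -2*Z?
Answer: -520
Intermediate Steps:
Z = 260 (Z = 20*13 = 260)
-2*Z = -2*260 = -520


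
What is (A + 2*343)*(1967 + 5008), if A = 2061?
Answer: 19160325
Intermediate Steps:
(A + 2*343)*(1967 + 5008) = (2061 + 2*343)*(1967 + 5008) = (2061 + 686)*6975 = 2747*6975 = 19160325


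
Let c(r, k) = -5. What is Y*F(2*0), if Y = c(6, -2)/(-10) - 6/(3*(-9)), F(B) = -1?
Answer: -13/18 ≈ -0.72222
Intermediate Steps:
Y = 13/18 (Y = -5/(-10) - 6/(3*(-9)) = -5*(-⅒) - 6/(-27) = ½ - 6*(-1/27) = ½ + 2/9 = 13/18 ≈ 0.72222)
Y*F(2*0) = (13/18)*(-1) = -13/18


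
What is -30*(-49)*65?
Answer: 95550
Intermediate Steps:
-30*(-49)*65 = 1470*65 = 95550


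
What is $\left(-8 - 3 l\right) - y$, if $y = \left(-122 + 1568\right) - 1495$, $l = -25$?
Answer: $116$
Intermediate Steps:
$y = -49$ ($y = 1446 - 1495 = -49$)
$\left(-8 - 3 l\right) - y = \left(-8 - -75\right) - -49 = \left(-8 + 75\right) + 49 = 67 + 49 = 116$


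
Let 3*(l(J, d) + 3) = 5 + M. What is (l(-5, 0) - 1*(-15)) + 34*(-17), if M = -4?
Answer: -1697/3 ≈ -565.67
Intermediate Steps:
l(J, d) = -8/3 (l(J, d) = -3 + (5 - 4)/3 = -3 + (1/3)*1 = -3 + 1/3 = -8/3)
(l(-5, 0) - 1*(-15)) + 34*(-17) = (-8/3 - 1*(-15)) + 34*(-17) = (-8/3 + 15) - 578 = 37/3 - 578 = -1697/3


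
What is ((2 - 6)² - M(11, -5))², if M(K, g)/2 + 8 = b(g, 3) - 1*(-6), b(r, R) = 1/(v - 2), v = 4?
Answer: 361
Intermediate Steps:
b(r, R) = ½ (b(r, R) = 1/(4 - 2) = 1/2 = ½)
M(K, g) = -3 (M(K, g) = -16 + 2*(½ - 1*(-6)) = -16 + 2*(½ + 6) = -16 + 2*(13/2) = -16 + 13 = -3)
((2 - 6)² - M(11, -5))² = ((2 - 6)² - 1*(-3))² = ((-4)² + 3)² = (16 + 3)² = 19² = 361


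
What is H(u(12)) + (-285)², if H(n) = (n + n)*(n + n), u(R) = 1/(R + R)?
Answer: 11696401/144 ≈ 81225.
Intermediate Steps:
u(R) = 1/(2*R)
H(n) = 4*n² (H(n) = (2*n)*(2*n) = 4*n²)
H(u(12)) + (-285)² = 4*((½)/12)² + (-285)² = 4*((½)*(1/12))² + 81225 = 4*(1/24)² + 81225 = 4*(1/576) + 81225 = 1/144 + 81225 = 11696401/144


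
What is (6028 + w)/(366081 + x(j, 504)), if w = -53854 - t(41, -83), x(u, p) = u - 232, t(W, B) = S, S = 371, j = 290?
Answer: -48197/366139 ≈ -0.13164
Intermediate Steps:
t(W, B) = 371
x(u, p) = -232 + u
w = -54225 (w = -53854 - 1*371 = -53854 - 371 = -54225)
(6028 + w)/(366081 + x(j, 504)) = (6028 - 54225)/(366081 + (-232 + 290)) = -48197/(366081 + 58) = -48197/366139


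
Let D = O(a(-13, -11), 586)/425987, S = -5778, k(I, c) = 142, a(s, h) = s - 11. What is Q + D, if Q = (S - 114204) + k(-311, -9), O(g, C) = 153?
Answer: -51050281927/425987 ≈ -1.1984e+5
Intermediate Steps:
a(s, h) = -11 + s
Q = -119840 (Q = (-5778 - 114204) + 142 = -119982 + 142 = -119840)
D = 153/425987 ≈ 0.00035917
Q + D = -119840 + 153/425987 = -51050281927/425987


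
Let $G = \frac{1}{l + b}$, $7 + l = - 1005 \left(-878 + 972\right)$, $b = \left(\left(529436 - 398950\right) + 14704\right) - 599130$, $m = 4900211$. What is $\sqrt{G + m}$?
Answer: $\frac{\sqrt{1473793369469994162}}{548417} \approx 2213.6$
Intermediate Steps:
$b = -453940$ ($b = \left(\left(529436 - 398950\right) + 14704\right) - 599130 = \left(130486 + 14704\right) - 599130 = 145190 - 599130 = -453940$)
$l = -94477$ ($l = -7 - 1005 \left(-878 + 972\right) = -7 - 94470 = -94477$)
$G = - \frac{1}{548417}$ ($G = \frac{1}{-94477 - 453940} = \frac{1}{-548417} = - \frac{1}{548417} \approx -1.8234 \cdot 10^{-6}$)
$\sqrt{G + m} = \sqrt{- \frac{1}{548417} + 4900211} = \sqrt{\frac{2687359015986}{548417}} = \frac{\sqrt{1473793369469994162}}{548417}$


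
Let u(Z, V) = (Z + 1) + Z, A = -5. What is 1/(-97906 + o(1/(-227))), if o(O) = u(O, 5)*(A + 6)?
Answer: -227/22224437 ≈ -1.0214e-5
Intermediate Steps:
u(Z, V) = 1 + 2*Z (u(Z, V) = (1 + Z) + Z = 1 + 2*Z)
o(O) = 1 + 2*O (o(O) = (1 + 2*O)*(-5 + 6) = (1 + 2*O)*1 = 1 + 2*O)
1/(-97906 + o(1/(-227))) = 1/(-97906 + (1 + 2/(-227))) = 1/(-97906 + (1 + 2*(-1/227))) = 1/(-97906 + (1 - 2/227)) = 1/(-97906 + 225/227) = 1/(-22224437/227) = -227/22224437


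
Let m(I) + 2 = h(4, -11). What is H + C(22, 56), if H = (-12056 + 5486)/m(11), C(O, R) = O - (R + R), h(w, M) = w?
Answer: -3375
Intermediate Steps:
C(O, R) = O - 2*R
m(I) = 2 (m(I) = -2 + 4 = 2)
H = -3285 (H = (-12056 + 5486)/2 = -6570*½ = -3285)
H + C(22, 56) = -3285 + (22 - 2*56) = -3285 + (22 - 112) = -3285 - 90 = -3375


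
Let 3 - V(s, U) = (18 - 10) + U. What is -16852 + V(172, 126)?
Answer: -16983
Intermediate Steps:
V(s, U) = -5 - U (V(s, U) = 3 - ((18 - 10) + U) = 3 - (8 + U) = 3 + (-8 - U) = -5 - U)
-16852 + V(172, 126) = -16852 + (-5 - 1*126) = -16852 + (-5 - 126) = -16852 - 131 = -16983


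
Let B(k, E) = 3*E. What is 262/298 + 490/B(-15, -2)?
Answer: -36112/447 ≈ -80.787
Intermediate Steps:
262/298 + 490/B(-15, -2) = 262/298 + 490/((3*(-2))) = 262*(1/298) + 490/(-6) = 131/149 + 490*(-1/6) = 131/149 - 245/3 = -36112/447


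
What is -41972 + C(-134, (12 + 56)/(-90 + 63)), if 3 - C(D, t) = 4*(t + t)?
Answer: -1132619/27 ≈ -41949.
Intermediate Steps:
C(D, t) = 3 - 8*t (C(D, t) = 3 - 4*(t + t) = 3 - 4*2*t = 3 - 8*t)
-41972 + C(-134, (12 + 56)/(-90 + 63)) = -41972 + (3 - 8*(12 + 56)/(-90 + 63)) = -41972 + (3 - 544/(-27)) = -41972 + (3 - 544*(-1)/27) = -41972 + (3 - 8*(-68/27)) = -41972 + (3 + 544/27) = -41972 + 625/27 = -1132619/27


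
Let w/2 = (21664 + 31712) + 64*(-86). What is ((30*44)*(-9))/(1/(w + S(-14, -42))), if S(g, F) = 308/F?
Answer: -1137351600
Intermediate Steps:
w = 95744 (w = 2*((21664 + 31712) + 64*(-86)) = 2*(53376 - 5504) = 2*47872 = 95744)
((30*44)*(-9))/(1/(w + S(-14, -42))) = ((30*44)*(-9))/(1/(95744 + 308/(-42))) = (1320*(-9))/(1/(95744 + 308*(-1/42))) = -11880/(1/(95744 - 22/3)) = -11880/(1/(287210/3)) = -11880/3/287210 = -11880*287210/3 = -1137351600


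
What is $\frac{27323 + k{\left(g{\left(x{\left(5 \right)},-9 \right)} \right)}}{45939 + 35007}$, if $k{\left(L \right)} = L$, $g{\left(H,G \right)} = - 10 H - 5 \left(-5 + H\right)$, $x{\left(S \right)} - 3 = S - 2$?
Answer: $\frac{4543}{13491} \approx 0.33674$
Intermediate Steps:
$x{\left(S \right)} = 1 + S$ ($x{\left(S \right)} = 3 + \left(S - 2\right) = 3 + \left(-2 + S\right) = 1 + S$)
$g{\left(H,G \right)} = 25 - 15 H$ ($g{\left(H,G \right)} = - 10 H - \left(-25 + 5 H\right) = 25 - 15 H$)
$\frac{27323 + k{\left(g{\left(x{\left(5 \right)},-9 \right)} \right)}}{45939 + 35007} = \frac{27323 + \left(25 - 15 \left(1 + 5\right)\right)}{45939 + 35007} = \frac{27323 + \left(25 - 90\right)}{80946} = \left(27323 + \left(25 - 90\right)\right) \frac{1}{80946} = \left(27323 - 65\right) \frac{1}{80946} = 27258 \cdot \frac{1}{80946} = \frac{4543}{13491}$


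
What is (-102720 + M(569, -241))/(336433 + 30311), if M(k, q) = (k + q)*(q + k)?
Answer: 608/45843 ≈ 0.013263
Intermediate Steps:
M(k, q) = (k + q)² (M(k, q) = (k + q)*(k + q) = (k + q)²)
(-102720 + M(569, -241))/(336433 + 30311) = (-102720 + (569 - 241)²)/(336433 + 30311) = (-102720 + 328²)/366744 = (-102720 + 107584)*(1/366744) = 4864*(1/366744) = 608/45843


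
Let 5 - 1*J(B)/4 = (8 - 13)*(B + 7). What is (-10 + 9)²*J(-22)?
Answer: -280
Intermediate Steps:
J(B) = 160 + 20*B (J(B) = 20 - 4*(8 - 13)*(B + 7) = 20 - (-20)*(7 + B) = 20 - 4*(-35 - 5*B) = 20 + (140 + 20*B) = 160 + 20*B)
(-10 + 9)²*J(-22) = (-10 + 9)²*(160 + 20*(-22)) = (-1)²*(160 - 440) = 1*(-280) = -280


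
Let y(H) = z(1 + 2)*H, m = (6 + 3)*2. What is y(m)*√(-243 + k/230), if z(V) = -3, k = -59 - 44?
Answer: -27*I*√12878390/115 ≈ -842.55*I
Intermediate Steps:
k = -103
m = 18 (m = 9*2 = 18)
y(H) = -3*H
y(m)*√(-243 + k/230) = (-3*18)*√(-243 - 103/230) = -54*√(-243 - 103*1/230) = -54*√(-243 - 103/230) = -27*I*√12878390/115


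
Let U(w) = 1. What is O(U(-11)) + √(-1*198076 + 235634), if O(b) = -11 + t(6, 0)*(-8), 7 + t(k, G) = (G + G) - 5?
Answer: 85 + √37558 ≈ 278.80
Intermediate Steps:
t(k, G) = -12 + 2*G (t(k, G) = -7 + ((G + G) - 5) = -7 + (2*G - 5) = -7 + (-5 + 2*G) = -12 + 2*G)
O(b) = 85 (O(b) = -11 + (-12 + 2*0)*(-8) = -11 + (-12 + 0)*(-8) = -11 - 12*(-8) = -11 + 96 = 85)
O(U(-11)) + √(-1*198076 + 235634) = 85 + √(-1*198076 + 235634) = 85 + √(-198076 + 235634) = 85 + √37558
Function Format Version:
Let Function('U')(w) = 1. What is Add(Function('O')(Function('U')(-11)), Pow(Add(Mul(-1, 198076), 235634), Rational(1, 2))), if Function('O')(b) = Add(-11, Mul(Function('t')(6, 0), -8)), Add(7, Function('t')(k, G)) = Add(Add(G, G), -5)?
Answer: Add(85, Pow(37558, Rational(1, 2))) ≈ 278.80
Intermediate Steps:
Function('t')(k, G) = Add(-12, Mul(2, G)) (Function('t')(k, G) = Add(-7, Add(Add(G, G), -5)) = Add(-7, Add(Mul(2, G), -5)) = Add(-7, Add(-5, Mul(2, G))) = Add(-12, Mul(2, G)))
Function('O')(b) = 85 (Function('O')(b) = Add(-11, Mul(Add(-12, Mul(2, 0)), -8)) = Add(-11, Mul(Add(-12, 0), -8)) = Add(-11, Mul(-12, -8)) = Add(-11, 96) = 85)
Add(Function('O')(Function('U')(-11)), Pow(Add(Mul(-1, 198076), 235634), Rational(1, 2))) = Add(85, Pow(Add(Mul(-1, 198076), 235634), Rational(1, 2))) = Add(85, Pow(Add(-198076, 235634), Rational(1, 2))) = Add(85, Pow(37558, Rational(1, 2)))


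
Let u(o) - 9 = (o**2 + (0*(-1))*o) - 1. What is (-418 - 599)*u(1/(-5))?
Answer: -204417/25 ≈ -8176.7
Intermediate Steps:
u(o) = 8 + o**2 (u(o) = 9 + ((o**2 + (0*(-1))*o) - 1) = 9 + ((o**2 + 0*o) - 1) = 9 + ((o**2 + 0) - 1) = 9 + (o**2 - 1) = 9 + (-1 + o**2) = 8 + o**2)
(-418 - 599)*u(1/(-5)) = (-418 - 599)*(8 + (1/(-5))**2) = -1017*(8 + (-1/5)**2) = -1017*(8 + 1/25) = -1017*201/25 = -204417/25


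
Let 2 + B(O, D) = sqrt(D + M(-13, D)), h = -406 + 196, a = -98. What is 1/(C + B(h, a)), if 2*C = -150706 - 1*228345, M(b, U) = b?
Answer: -758110/143682693469 - 4*I*sqrt(111)/143682693469 ≈ -5.2763e-6 - 2.933e-10*I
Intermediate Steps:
h = -210
B(O, D) = -2 + sqrt(-13 + D) (B(O, D) = -2 + sqrt(D - 13) = -2 + sqrt(-13 + D))
C = -379051/2 (C = (-150706 - 1*228345)/2 = (-150706 - 228345)/2 = (1/2)*(-379051) = -379051/2 ≈ -1.8953e+5)
1/(C + B(h, a)) = 1/(-379051/2 + (-2 + sqrt(-13 - 98))) = 1/(-379051/2 + (-2 + sqrt(-111))) = 1/(-379051/2 + (-2 + I*sqrt(111))) = 1/(-379055/2 + I*sqrt(111))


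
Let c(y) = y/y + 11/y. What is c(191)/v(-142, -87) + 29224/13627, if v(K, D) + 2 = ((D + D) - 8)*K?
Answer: 72123607391/33630223197 ≈ 2.1446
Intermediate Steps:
c(y) = 1 + 11/y
v(K, D) = -2 + K*(-8 + 2*D) (v(K, D) = -2 + ((D + D) - 8)*K = -2 + (2*D - 8)*K = -2 + (-8 + 2*D)*K = -2 + K*(-8 + 2*D))
c(191)/v(-142, -87) + 29224/13627 = ((11 + 191)/191)/(-2 - 8*(-142) + 2*(-87)*(-142)) + 29224/13627 = ((1/191)*202)/(-2 + 1136 + 24708) + 29224*(1/13627) = (202/191)/25842 + 29224/13627 = (202/191)*(1/25842) + 29224/13627 = 101/2467911 + 29224/13627 = 72123607391/33630223197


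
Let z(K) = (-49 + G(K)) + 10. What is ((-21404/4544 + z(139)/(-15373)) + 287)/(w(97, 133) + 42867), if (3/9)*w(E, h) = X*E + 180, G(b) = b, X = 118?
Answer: 1643238471/452572511120 ≈ 0.0036309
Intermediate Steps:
w(E, h) = 540 + 354*E (w(E, h) = 3*(118*E + 180) = 3*(180 + 118*E) = 540 + 354*E)
z(K) = -39 + K (z(K) = (-49 + K) + 10 = -39 + K)
((-21404/4544 + z(139)/(-15373)) + 287)/(w(97, 133) + 42867) = ((-21404/4544 + (-39 + 139)/(-15373)) + 287)/((540 + 354*97) + 42867) = ((-21404*1/4544 + 100*(-1/15373)) + 287)/((540 + 34338) + 42867) = ((-5351/1136 - 100/15373) + 287)/(34878 + 42867) = (-82374523/17463728 + 287)/77745 = (4929715413/17463728)*(1/77745) = 1643238471/452572511120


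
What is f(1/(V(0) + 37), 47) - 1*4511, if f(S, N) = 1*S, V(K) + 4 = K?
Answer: -148862/33 ≈ -4511.0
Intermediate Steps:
V(K) = -4 + K
f(S, N) = S
f(1/(V(0) + 37), 47) - 1*4511 = 1/((-4 + 0) + 37) - 1*4511 = 1/(-4 + 37) - 4511 = 1/33 - 4511 = -148862/33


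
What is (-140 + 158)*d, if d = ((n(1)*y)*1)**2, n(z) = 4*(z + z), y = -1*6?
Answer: 41472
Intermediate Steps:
y = -6
n(z) = 8*z (n(z) = 4*(2*z) = 8*z)
d = 2304 (d = (((8*1)*(-6))*1)**2 = ((8*(-6))*1)**2 = (-48*1)**2 = (-48)**2 = 2304)
(-140 + 158)*d = (-140 + 158)*2304 = 18*2304 = 41472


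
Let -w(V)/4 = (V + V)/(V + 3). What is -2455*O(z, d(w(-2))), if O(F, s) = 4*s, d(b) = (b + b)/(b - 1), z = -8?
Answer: -62848/3 ≈ -20949.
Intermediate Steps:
w(V) = -8*V/(3 + V) (w(V) = -4*(V + V)/(V + 3) = -4*2*V/(3 + V) = -8*V/(3 + V))
d(b) = 2*b/(-1 + b) (d(b) = (2*b)/(-1 + b) = 2*b/(-1 + b))
-2455*O(z, d(w(-2))) = -9820*2*(-8*(-2)/(3 - 2))/(-1 - 8*(-2)/(3 - 2)) = -9820*2*(-8*(-2)/1)/(-1 - 8*(-2)/1) = -9820*2*(-8*(-2)*1)/(-1 - 8*(-2)*1) = -9820*2*16/(-1 + 16) = -9820*2*16/15 = -9820*2*16*(1/15) = -9820*32/15 = -2455*128/15 = -62848/3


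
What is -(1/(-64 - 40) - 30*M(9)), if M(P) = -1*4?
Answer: -12479/104 ≈ -119.99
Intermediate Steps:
M(P) = -4
-(1/(-64 - 40) - 30*M(9)) = -(1/(-64 - 40) - 30*(-4)) = -(1/(-104) + 120) = -(-1/104 + 120) = -1*12479/104 = -12479/104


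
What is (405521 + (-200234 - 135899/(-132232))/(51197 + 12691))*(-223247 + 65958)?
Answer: -16328649377632054051/256001152 ≈ -6.3784e+10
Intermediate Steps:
(405521 + (-200234 - 135899/(-132232))/(51197 + 12691))*(-223247 + 65958) = (405521 + (-200234 - 135899*(-1/132232))/63888)*(-157289) = (405521 + (-200234 + 135899/132232)*(1/63888))*(-157289) = (405521 - 26477206389/132232*1/63888)*(-157289) = (405521 - 8825735463/2816012672)*(-157289) = (1141943449026649/2816012672)*(-157289) = -16328649377632054051/256001152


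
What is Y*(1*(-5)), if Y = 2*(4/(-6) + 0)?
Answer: 20/3 ≈ 6.6667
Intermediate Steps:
Y = -4/3 (Y = 2*(4*(-⅙) + 0) = 2*(-⅔ + 0) = 2*(-⅔) = -4/3 ≈ -1.3333)
Y*(1*(-5)) = -4*(-5)/3 = -4/3*(-5) = 20/3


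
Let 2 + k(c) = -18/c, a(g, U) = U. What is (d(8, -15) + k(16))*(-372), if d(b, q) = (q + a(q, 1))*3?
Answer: 33573/2 ≈ 16787.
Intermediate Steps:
d(b, q) = 3 + 3*q (d(b, q) = (q + 1)*3 = (1 + q)*3 = 3 + 3*q)
k(c) = -2 - 18/c
(d(8, -15) + k(16))*(-372) = ((3 + 3*(-15)) + (-2 - 18/16))*(-372) = ((3 - 45) + (-2 - 18*1/16))*(-372) = (-42 + (-2 - 9/8))*(-372) = (-42 - 25/8)*(-372) = -361/8*(-372) = 33573/2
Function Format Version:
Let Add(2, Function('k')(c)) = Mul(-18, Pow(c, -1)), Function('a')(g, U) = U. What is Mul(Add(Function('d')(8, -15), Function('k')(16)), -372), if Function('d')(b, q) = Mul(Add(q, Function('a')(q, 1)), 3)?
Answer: Rational(33573, 2) ≈ 16787.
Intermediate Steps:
Function('d')(b, q) = Add(3, Mul(3, q)) (Function('d')(b, q) = Mul(Add(q, 1), 3) = Mul(Add(1, q), 3) = Add(3, Mul(3, q)))
Function('k')(c) = Add(-2, Mul(-18, Pow(c, -1)))
Mul(Add(Function('d')(8, -15), Function('k')(16)), -372) = Mul(Add(Add(3, Mul(3, -15)), Add(-2, Mul(-18, Pow(16, -1)))), -372) = Mul(Add(Add(3, -45), Add(-2, Mul(-18, Rational(1, 16)))), -372) = Mul(Add(-42, Add(-2, Rational(-9, 8))), -372) = Mul(Add(-42, Rational(-25, 8)), -372) = Mul(Rational(-361, 8), -372) = Rational(33573, 2)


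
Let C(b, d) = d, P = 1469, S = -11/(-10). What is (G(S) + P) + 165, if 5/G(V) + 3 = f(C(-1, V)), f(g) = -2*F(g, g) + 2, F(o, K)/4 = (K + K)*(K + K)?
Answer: 1622437/993 ≈ 1633.9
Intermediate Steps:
S = 11/10 (S = -11*(-⅒) = 11/10 ≈ 1.1000)
F(o, K) = 16*K² (F(o, K) = 4*((K + K)*(K + K)) = 4*((2*K)*(2*K)) = 4*(4*K²) = 16*K²)
f(g) = 2 - 32*g² (f(g) = -32*g² + 2 = 2 - 32*g²)
G(V) = 5/(-1 - 32*V²) (G(V) = 5/(-3 + (2 - 32*V²)) = 5/(-1 - 32*V²))
(G(S) + P) + 165 = (-5/(1 + 32*(11/10)²) + 1469) + 165 = (-5/(1 + 32*(121/100)) + 1469) + 165 = (-5/(1 + 968/25) + 1469) + 165 = (-5/993/25 + 1469) + 165 = (-5*25/993 + 1469) + 165 = (-125/993 + 1469) + 165 = 1458592/993 + 165 = 1622437/993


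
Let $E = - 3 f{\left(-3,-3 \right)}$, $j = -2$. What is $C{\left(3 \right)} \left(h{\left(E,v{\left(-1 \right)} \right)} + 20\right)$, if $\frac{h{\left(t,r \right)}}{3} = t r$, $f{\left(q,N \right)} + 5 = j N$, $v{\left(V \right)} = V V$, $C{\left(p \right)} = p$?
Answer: $33$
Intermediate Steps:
$v{\left(V \right)} = V^{2}$
$f{\left(q,N \right)} = -5 - 2 N$
$E = -3$ ($E = - 3 \left(-5 - -6\right) = - 3 \left(-5 + 6\right) = \left(-3\right) 1 = -3$)
$h{\left(t,r \right)} = 3 r t$ ($h{\left(t,r \right)} = 3 t r = 3 r t$)
$C{\left(3 \right)} \left(h{\left(E,v{\left(-1 \right)} \right)} + 20\right) = 3 \left(3 \left(-1\right)^{2} \left(-3\right) + 20\right) = 3 \left(3 \cdot 1 \left(-3\right) + 20\right) = 3 \left(-9 + 20\right) = 3 \cdot 11 = 33$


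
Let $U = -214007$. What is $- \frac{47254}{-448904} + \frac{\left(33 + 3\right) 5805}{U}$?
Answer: $- \frac{41849635571}{48034299164} \approx -0.87124$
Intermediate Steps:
$- \frac{47254}{-448904} + \frac{\left(33 + 3\right) 5805}{U} = - \frac{47254}{-448904} + \frac{\left(33 + 3\right) 5805}{-214007} = \left(-47254\right) \left(- \frac{1}{448904}\right) + 36 \cdot 5805 \left(- \frac{1}{214007}\right) = \frac{23627}{224452} + 208980 \left(- \frac{1}{214007}\right) = \frac{23627}{224452} - \frac{208980}{214007} = - \frac{41849635571}{48034299164}$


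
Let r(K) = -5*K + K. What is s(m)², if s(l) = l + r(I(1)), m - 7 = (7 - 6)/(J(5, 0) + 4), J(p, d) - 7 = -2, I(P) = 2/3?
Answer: 1600/81 ≈ 19.753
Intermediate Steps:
I(P) = ⅔ (I(P) = 2*(⅓) = ⅔)
J(p, d) = 5 (J(p, d) = 7 - 2 = 5)
r(K) = -4*K
m = 64/9 (m = 7 + (7 - 6)/(5 + 4) = 7 + 1/9 = 7 + 1*(⅑) = 7 + ⅑ = 64/9 ≈ 7.1111)
s(l) = -8/3 + l (s(l) = l - 4*⅔ = l - 8/3 = -8/3 + l)
s(m)² = (-8/3 + 64/9)² = (40/9)² = 1600/81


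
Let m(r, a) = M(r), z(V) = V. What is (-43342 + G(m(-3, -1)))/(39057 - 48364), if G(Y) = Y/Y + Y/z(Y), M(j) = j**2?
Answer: 43340/9307 ≈ 4.6567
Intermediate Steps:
m(r, a) = r**2
G(Y) = 2 (G(Y) = Y/Y + Y/Y = 1 + 1 = 2)
(-43342 + G(m(-3, -1)))/(39057 - 48364) = (-43342 + 2)/(39057 - 48364) = -43340/(-9307) = -43340*(-1/9307) = 43340/9307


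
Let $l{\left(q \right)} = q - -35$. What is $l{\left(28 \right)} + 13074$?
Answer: $13137$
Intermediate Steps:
$l{\left(q \right)} = 35 + q$ ($l{\left(q \right)} = q + 35 = 35 + q$)
$l{\left(28 \right)} + 13074 = \left(35 + 28\right) + 13074 = 63 + 13074 = 13137$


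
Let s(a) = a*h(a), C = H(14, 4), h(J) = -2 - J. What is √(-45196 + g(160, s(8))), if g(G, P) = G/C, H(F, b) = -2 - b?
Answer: 2*I*√101751/3 ≈ 212.66*I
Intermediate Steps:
C = -6 (C = -2 - 1*4 = -2 - 4 = -6)
s(a) = a*(-2 - a)
g(G, P) = -G/6 (g(G, P) = G/(-6) = G*(-⅙) = -G/6)
√(-45196 + g(160, s(8))) = √(-45196 - ⅙*160) = √(-45196 - 80/3) = √(-135668/3) = 2*I*√101751/3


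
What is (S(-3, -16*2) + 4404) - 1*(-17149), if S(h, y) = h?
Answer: 21550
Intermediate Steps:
(S(-3, -16*2) + 4404) - 1*(-17149) = (-3 + 4404) - 1*(-17149) = 4401 + 17149 = 21550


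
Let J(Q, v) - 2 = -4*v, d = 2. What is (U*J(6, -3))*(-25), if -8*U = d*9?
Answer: 1575/2 ≈ 787.50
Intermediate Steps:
J(Q, v) = 2 - 4*v
U = -9/4 ≈ -2.2500
(U*J(6, -3))*(-25) = -9*(2 - 4*(-3))/4*(-25) = -9*(2 + 12)/4*(-25) = -9/4*14*(-25) = -63/2*(-25) = 1575/2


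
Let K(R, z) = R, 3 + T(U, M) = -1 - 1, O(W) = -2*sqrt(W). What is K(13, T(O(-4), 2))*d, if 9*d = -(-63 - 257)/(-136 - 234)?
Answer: -416/333 ≈ -1.2492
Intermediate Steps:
T(U, M) = -5 (T(U, M) = -3 + (-1 - 1) = -3 - 2 = -5)
d = -32/333 (d = (-(-63 - 257)/(-136 - 234))/9 = (-(-320)/(-370))/9 = (-(-320)*(-1)/370)/9 = (-1*32/37)/9 = (1/9)*(-32/37) = -32/333 ≈ -0.096096)
K(13, T(O(-4), 2))*d = 13*(-32/333) = -416/333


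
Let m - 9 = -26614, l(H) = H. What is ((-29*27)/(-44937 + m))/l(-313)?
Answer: -783/22392646 ≈ -3.4967e-5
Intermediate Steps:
m = -26605 (m = 9 - 26614 = -26605)
((-29*27)/(-44937 + m))/l(-313) = ((-29*27)/(-44937 - 26605))/(-313) = -783/(-71542)*(-1/313) = -783*(-1/71542)*(-1/313) = (783/71542)*(-1/313) = -783/22392646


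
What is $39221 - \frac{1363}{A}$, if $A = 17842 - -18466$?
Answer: $\frac{49104645}{1252} \approx 39221.0$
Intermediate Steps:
$A = 36308$ ($A = 17842 + 18466 = 36308$)
$39221 - \frac{1363}{A} = 39221 - \frac{1363}{36308} = 39221 - 1363 \cdot \frac{1}{36308} = 39221 - \frac{47}{1252} = \frac{49104645}{1252}$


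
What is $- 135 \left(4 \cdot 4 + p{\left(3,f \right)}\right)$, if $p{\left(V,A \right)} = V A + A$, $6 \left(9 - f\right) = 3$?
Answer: $-6750$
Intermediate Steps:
$f = \frac{17}{2}$ ($f = 9 - \frac{1}{2} = \frac{17}{2} \approx 8.5$)
$p{\left(V,A \right)} = A + A V$ ($p{\left(V,A \right)} = A V + A = A + A V$)
$- 135 \left(4 \cdot 4 + p{\left(3,f \right)}\right) = - 135 \left(4 \cdot 4 + \frac{17 \left(1 + 3\right)}{2}\right) = - 135 \left(16 + \frac{17}{2} \cdot 4\right) = - 135 \left(16 + 34\right) = \left(-135\right) 50 = -6750$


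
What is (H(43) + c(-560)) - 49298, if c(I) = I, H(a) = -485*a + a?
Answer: -70670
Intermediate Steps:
H(a) = -484*a
(H(43) + c(-560)) - 49298 = (-484*43 - 560) - 49298 = (-20812 - 560) - 49298 = -21372 - 49298 = -70670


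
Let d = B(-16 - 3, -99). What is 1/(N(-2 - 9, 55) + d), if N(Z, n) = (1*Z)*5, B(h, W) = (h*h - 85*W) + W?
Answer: 1/8622 ≈ 0.00011598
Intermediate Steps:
B(h, W) = h² - 84*W (B(h, W) = (h² - 85*W) + W = h² - 84*W)
N(Z, n) = 5*Z (N(Z, n) = Z*5 = 5*Z)
d = 8677 (d = (-16 - 3)² - 84*(-99) = (-19)² + 8316 = 361 + 8316 = 8677)
1/(N(-2 - 9, 55) + d) = 1/(5*(-2 - 9) + 8677) = 1/(5*(-11) + 8677) = 1/(-55 + 8677) = 1/8622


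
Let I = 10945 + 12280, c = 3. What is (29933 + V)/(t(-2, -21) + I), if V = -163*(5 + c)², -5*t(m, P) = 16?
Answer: 97505/116109 ≈ 0.83977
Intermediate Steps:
t(m, P) = -16/5 (t(m, P) = -⅕*16 = -16/5)
V = -10432 (V = -163*(5 + 3)² = -163*8² = -163*64 = -10432)
I = 23225
(29933 + V)/(t(-2, -21) + I) = (29933 - 10432)/(-16/5 + 23225) = 19501/(116109/5) = 19501*(5/116109) = 97505/116109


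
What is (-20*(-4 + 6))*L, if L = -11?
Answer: 440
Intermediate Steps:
(-20*(-4 + 6))*L = -20*(-4 + 6)*(-11) = -20*2*(-11) = -40*(-11) = 440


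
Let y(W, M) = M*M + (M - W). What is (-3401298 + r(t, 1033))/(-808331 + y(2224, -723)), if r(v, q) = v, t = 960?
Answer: 1133446/96183 ≈ 11.784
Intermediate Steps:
y(W, M) = M + M² - W (y(W, M) = M² + (M - W) = M + M² - W)
(-3401298 + r(t, 1033))/(-808331 + y(2224, -723)) = (-3401298 + 960)/(-808331 + (-723 + (-723)² - 1*2224)) = -3400338/(-808331 + (-723 + 522729 - 2224)) = -3400338/(-808331 + 519782) = -3400338/(-288549) = -3400338*(-1/288549) = 1133446/96183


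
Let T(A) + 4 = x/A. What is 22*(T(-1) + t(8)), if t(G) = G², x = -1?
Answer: 1342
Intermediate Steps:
T(A) = -4 - 1/A
22*(T(-1) + t(8)) = 22*((-4 - 1/(-1)) + 8²) = 22*((-4 - 1*(-1)) + 64) = 22*((-4 + 1) + 64) = 22*(-3 + 64) = 22*61 = 1342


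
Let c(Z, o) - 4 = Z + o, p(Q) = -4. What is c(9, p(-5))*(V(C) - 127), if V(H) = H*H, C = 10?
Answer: -243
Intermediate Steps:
V(H) = H²
c(Z, o) = 4 + Z + o (c(Z, o) = 4 + (Z + o) = 4 + Z + o)
c(9, p(-5))*(V(C) - 127) = (4 + 9 - 4)*(10² - 127) = 9*(100 - 127) = 9*(-27) = -243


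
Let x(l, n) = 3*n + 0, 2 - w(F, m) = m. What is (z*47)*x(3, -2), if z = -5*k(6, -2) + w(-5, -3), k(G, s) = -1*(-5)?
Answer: 5640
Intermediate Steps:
w(F, m) = 2 - m
x(l, n) = 3*n
k(G, s) = 5
z = -20 (z = -5*5 + (2 - 1*(-3)) = -25 + (2 + 3) = -25 + 5 = -20)
(z*47)*x(3, -2) = (-20*47)*(3*(-2)) = -940*(-6) = 5640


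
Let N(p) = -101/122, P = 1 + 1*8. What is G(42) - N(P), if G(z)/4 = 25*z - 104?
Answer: 461749/122 ≈ 3784.8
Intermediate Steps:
P = 9 (P = 1 + 8 = 9)
N(p) = -101/122 (N(p) = -101*1/122 = -101/122)
G(z) = -416 + 100*z (G(z) = 4*(25*z - 104) = 4*(-104 + 25*z) = -416 + 100*z)
G(42) - N(P) = (-416 + 100*42) - 1*(-101/122) = (-416 + 4200) + 101/122 = 3784 + 101/122 = 461749/122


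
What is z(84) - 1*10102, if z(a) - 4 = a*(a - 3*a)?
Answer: -24210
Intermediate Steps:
z(a) = 4 - 2*a² (z(a) = 4 + a*(a - 3*a) = 4 + a*(-2*a) = 4 - 2*a²)
z(84) - 1*10102 = (4 - 2*84²) - 1*10102 = (4 - 2*7056) - 10102 = (4 - 14112) - 10102 = -14108 - 10102 = -24210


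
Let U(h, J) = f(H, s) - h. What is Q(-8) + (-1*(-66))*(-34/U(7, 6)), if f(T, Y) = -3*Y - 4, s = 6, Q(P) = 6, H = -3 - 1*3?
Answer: 2418/29 ≈ 83.379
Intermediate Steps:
H = -6 (H = -3 - 3 = -6)
f(T, Y) = -4 - 3*Y
U(h, J) = -22 - h (U(h, J) = (-4 - 3*6) - h = (-4 - 18) - h = -22 - h)
Q(-8) + (-1*(-66))*(-34/U(7, 6)) = 6 + (-1*(-66))*(-34/(-22 - 1*7)) = 6 + 66*(-34/(-22 - 7)) = 6 + 66*(-34/(-29)) = 6 + 66*(-34*(-1/29)) = 6 + 66*(34/29) = 6 + 2244/29 = 2418/29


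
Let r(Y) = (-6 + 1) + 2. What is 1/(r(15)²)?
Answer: ⅑ ≈ 0.11111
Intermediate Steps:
r(Y) = -3 (r(Y) = -5 + 2 = -3)
1/(r(15)²) = 1/((-3)²) = 1/9 = ⅑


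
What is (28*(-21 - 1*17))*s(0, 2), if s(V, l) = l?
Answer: -2128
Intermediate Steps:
(28*(-21 - 1*17))*s(0, 2) = (28*(-21 - 1*17))*2 = (28*(-21 - 17))*2 = (28*(-38))*2 = -1064*2 = -2128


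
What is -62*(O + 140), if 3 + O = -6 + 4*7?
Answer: -9858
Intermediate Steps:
O = 19 (O = -3 + (-6 + 4*7) = -3 + (-6 + 28) = -3 + 22 = 19)
-62*(O + 140) = -62*(19 + 140) = -62*159 = -9858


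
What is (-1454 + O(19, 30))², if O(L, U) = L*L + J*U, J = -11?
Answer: 2024929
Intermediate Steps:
O(L, U) = L² - 11*U (O(L, U) = L*L - 11*U = L² - 11*U)
(-1454 + O(19, 30))² = (-1454 + (19² - 11*30))² = (-1454 + (361 - 330))² = (-1454 + 31)² = (-1423)² = 2024929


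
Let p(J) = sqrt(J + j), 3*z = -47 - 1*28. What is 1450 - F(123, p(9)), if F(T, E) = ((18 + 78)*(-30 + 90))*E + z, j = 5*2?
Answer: 1475 - 5760*sqrt(19) ≈ -23632.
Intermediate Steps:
z = -25 (z = (-47 - 1*28)/3 = (-47 - 28)/3 = (1/3)*(-75) = -25)
j = 10
p(J) = sqrt(10 + J) (p(J) = sqrt(J + 10) = sqrt(10 + J))
F(T, E) = -25 + 5760*E (F(T, E) = ((18 + 78)*(-30 + 90))*E - 25 = (96*60)*E - 25 = 5760*E - 25 = -25 + 5760*E)
1450 - F(123, p(9)) = 1450 - (-25 + 5760*sqrt(10 + 9)) = 1450 - (-25 + 5760*sqrt(19)) = 1450 + (25 - 5760*sqrt(19)) = 1475 - 5760*sqrt(19)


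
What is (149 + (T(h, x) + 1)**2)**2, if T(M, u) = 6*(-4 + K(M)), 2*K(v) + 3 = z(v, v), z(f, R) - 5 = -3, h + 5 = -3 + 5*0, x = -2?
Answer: 680625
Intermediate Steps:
h = -8 (h = -5 + (-3 + 5*0) = -5 + (-3 + 0) = -5 - 3 = -8)
z(f, R) = 2 (z(f, R) = 5 - 3 = 2)
K(v) = -1/2 (K(v) = -3/2 + (1/2)*2 = -3/2 + 1 = -1/2)
T(M, u) = -27 (T(M, u) = 6*(-4 - 1/2) = 6*(-9/2) = -27)
(149 + (T(h, x) + 1)**2)**2 = (149 + (-27 + 1)**2)**2 = (149 + (-26)**2)**2 = (149 + 676)**2 = 825**2 = 680625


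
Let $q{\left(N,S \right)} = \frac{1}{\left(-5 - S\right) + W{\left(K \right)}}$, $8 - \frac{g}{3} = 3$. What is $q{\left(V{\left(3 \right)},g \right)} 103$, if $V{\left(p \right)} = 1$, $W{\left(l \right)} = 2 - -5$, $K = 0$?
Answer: $- \frac{103}{13} \approx -7.9231$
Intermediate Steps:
$g = 15$ ($g = 24 - 9 = 15$)
$W{\left(l \right)} = 7$ ($W{\left(l \right)} = 2 + 5 = 7$)
$q{\left(N,S \right)} = \frac{1}{2 - S}$ ($q{\left(N,S \right)} = \frac{1}{\left(-5 - S\right) + 7} = \frac{1}{2 - S}$)
$q{\left(V{\left(3 \right)},g \right)} 103 = - \frac{1}{-2 + 15} \cdot 103 = - \frac{1}{13} \cdot 103 = \left(-1\right) \frac{1}{13} \cdot 103 = \left(- \frac{1}{13}\right) 103 = - \frac{103}{13}$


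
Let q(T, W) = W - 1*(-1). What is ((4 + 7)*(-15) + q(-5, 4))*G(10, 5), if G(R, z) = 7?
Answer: -1120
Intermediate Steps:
q(T, W) = 1 + W (q(T, W) = W + 1 = 1 + W)
((4 + 7)*(-15) + q(-5, 4))*G(10, 5) = ((4 + 7)*(-15) + (1 + 4))*7 = (11*(-15) + 5)*7 = (-165 + 5)*7 = -160*7 = -1120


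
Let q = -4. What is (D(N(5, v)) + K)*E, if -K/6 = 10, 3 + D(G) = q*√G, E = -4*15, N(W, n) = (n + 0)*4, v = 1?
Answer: 4260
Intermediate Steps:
N(W, n) = 4*n (N(W, n) = n*4 = 4*n)
E = -60
D(G) = -3 - 4*√G
K = -60 (K = -6*10 = -60)
(D(N(5, v)) + K)*E = ((-3 - 4*√(4*1)) - 60)*(-60) = ((-3 - 4*√4) - 60)*(-60) = ((-3 - 4*2) - 60)*(-60) = ((-3 - 8) - 60)*(-60) = (-11 - 60)*(-60) = -71*(-60) = 4260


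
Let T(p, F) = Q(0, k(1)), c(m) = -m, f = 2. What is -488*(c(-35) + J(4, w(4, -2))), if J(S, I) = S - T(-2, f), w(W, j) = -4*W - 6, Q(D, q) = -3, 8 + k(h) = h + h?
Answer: -20496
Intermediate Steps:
k(h) = -8 + 2*h (k(h) = -8 + (h + h) = -8 + 2*h)
T(p, F) = -3
w(W, j) = -6 - 4*W
J(S, I) = 3 + S (J(S, I) = S - 1*(-3) = S + 3 = 3 + S)
-488*(c(-35) + J(4, w(4, -2))) = -488*(-1*(-35) + (3 + 4)) = -488*(35 + 7) = -488*42 = -20496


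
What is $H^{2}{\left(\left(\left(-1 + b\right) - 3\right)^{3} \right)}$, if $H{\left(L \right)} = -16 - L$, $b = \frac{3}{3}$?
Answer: $121$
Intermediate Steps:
$b = 1$ ($b = 3 \cdot \frac{1}{3} = 1$)
$H^{2}{\left(\left(\left(-1 + b\right) - 3\right)^{3} \right)} = \left(-16 - \left(\left(-1 + 1\right) - 3\right)^{3}\right)^{2} = \left(-16 - \left(0 - 3\right)^{3}\right)^{2} = \left(-16 - \left(-3\right)^{3}\right)^{2} = \left(-16 - -27\right)^{2} = \left(-16 + 27\right)^{2} = 11^{2} = 121$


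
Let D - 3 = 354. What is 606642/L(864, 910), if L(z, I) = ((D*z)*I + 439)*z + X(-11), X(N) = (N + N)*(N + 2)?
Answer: 101107/40419089169 ≈ 2.5015e-6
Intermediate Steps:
D = 357 (D = 3 + 354 = 357)
X(N) = 2*N*(2 + N) (X(N) = (2*N)*(2 + N) = 2*N*(2 + N))
L(z, I) = 198 + z*(439 + 357*I*z) (L(z, I) = ((357*z)*I + 439)*z + 2*(-11)*(2 - 11) = (357*I*z + 439)*z + 2*(-11)*(-9) = (439 + 357*I*z)*z + 198 = z*(439 + 357*I*z) + 198 = 198 + z*(439 + 357*I*z))
606642/L(864, 910) = 606642/(198 + 439*864 + 357*910*864²) = 606642/(198 + 379296 + 357*910*746496) = 606642/(198 + 379296 + 242514155520) = 606642/242514535014 = 606642*(1/242514535014) = 101107/40419089169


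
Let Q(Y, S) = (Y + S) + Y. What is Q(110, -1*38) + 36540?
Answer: 36722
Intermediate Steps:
Q(Y, S) = S + 2*Y (Q(Y, S) = (S + Y) + Y = S + 2*Y)
Q(110, -1*38) + 36540 = (-1*38 + 2*110) + 36540 = (-38 + 220) + 36540 = 182 + 36540 = 36722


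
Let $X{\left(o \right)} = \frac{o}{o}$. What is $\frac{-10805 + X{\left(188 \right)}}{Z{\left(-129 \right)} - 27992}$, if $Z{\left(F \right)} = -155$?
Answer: $\frac{10804}{28147} \approx 0.38384$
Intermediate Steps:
$X{\left(o \right)} = 1$
$\frac{-10805 + X{\left(188 \right)}}{Z{\left(-129 \right)} - 27992} = \frac{-10805 + 1}{-155 - 27992} = - \frac{10804}{-28147} = \left(-10804\right) \left(- \frac{1}{28147}\right) = \frac{10804}{28147}$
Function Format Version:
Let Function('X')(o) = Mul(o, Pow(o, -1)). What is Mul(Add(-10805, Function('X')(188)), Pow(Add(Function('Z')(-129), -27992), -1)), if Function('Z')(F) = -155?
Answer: Rational(10804, 28147) ≈ 0.38384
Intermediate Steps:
Function('X')(o) = 1
Mul(Add(-10805, Function('X')(188)), Pow(Add(Function('Z')(-129), -27992), -1)) = Mul(Add(-10805, 1), Pow(Add(-155, -27992), -1)) = Mul(-10804, Pow(-28147, -1)) = Mul(-10804, Rational(-1, 28147)) = Rational(10804, 28147)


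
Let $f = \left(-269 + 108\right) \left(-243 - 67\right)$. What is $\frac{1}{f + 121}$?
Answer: $\frac{1}{50031} \approx 1.9988 \cdot 10^{-5}$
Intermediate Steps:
$f = 49910$ ($f = \left(-161\right) \left(-310\right) = 49910$)
$\frac{1}{f + 121} = \frac{1}{49910 + 121} = \frac{1}{50031}$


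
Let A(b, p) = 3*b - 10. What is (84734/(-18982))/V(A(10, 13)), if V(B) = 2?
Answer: -42367/18982 ≈ -2.2320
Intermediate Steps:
A(b, p) = -10 + 3*b
(84734/(-18982))/V(A(10, 13)) = (84734/(-18982))/2 = (84734*(-1/18982))*(½) = -42367/9491*½ = -42367/18982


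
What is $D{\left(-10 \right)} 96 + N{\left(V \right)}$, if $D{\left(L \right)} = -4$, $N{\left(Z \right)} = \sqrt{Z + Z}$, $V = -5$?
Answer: $-384 + i \sqrt{10} \approx -384.0 + 3.1623 i$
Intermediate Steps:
$N{\left(Z \right)} = \sqrt{2} \sqrt{Z}$ ($N{\left(Z \right)} = \sqrt{2 Z} = \sqrt{2} \sqrt{Z}$)
$D{\left(-10 \right)} 96 + N{\left(V \right)} = \left(-4\right) 96 + \sqrt{2} \sqrt{-5} = -384 + \sqrt{2} i \sqrt{5} = -384 + i \sqrt{10}$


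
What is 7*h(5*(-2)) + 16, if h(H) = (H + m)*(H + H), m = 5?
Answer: 716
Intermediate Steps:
h(H) = 2*H*(5 + H) (h(H) = (H + 5)*(H + H) = (5 + H)*(2*H) = 2*H*(5 + H))
7*h(5*(-2)) + 16 = 7*(2*(5*(-2))*(5 + 5*(-2))) + 16 = 7*(2*(-10)*(5 - 10)) + 16 = 7*(2*(-10)*(-5)) + 16 = 7*100 + 16 = 700 + 16 = 716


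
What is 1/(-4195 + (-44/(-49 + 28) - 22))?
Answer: -21/88513 ≈ -0.00023725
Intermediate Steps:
1/(-4195 + (-44/(-49 + 28) - 22)) = 1/(-4195 + (-44/(-21) - 22)) = 1/(-4195 + (-44*(-1/21) - 22)) = 1/(-4195 + (44/21 - 22)) = 1/(-4195 - 418/21) = 1/(-88513/21) = -21/88513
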